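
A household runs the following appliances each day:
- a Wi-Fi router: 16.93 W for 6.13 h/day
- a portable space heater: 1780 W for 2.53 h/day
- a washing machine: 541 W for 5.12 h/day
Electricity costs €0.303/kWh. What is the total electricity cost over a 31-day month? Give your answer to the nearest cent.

Wi-Fi router: 16.93 W × 6.13 h × 31 d = 3,217 Wh = 3.217 kWh
portable space heater: 1780 W × 2.53 h × 31 d = 139,605 Wh = 139.6 kWh
washing machine: 541 W × 5.12 h × 31 d = 85,868 Wh = 85.87 kWh
Total energy = 3.217 + 139.6 + 85.87 = 228.7 kWh
Cost = 228.7 kWh × €0.303 = €69.29

€69.29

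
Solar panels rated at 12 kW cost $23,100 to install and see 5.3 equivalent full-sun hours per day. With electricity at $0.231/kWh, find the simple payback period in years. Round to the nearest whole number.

Daily generation = 12 kW × 5.3 h = 63.6 kWh
Annual generation = 63.6 × 365 = 23214 kWh
Annual savings = 23214 × $0.231 = $5,362.43
Payback = $23,100 / $5,362.43 = 4.31 years

4 years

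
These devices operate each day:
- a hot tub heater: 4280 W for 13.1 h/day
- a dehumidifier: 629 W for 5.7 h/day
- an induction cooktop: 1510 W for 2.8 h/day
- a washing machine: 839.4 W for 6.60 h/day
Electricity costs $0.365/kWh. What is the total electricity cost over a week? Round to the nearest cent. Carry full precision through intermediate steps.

hot tub heater: 4280 W × 13.1 h × 7 d = 392,476 Wh = 392.5 kWh
dehumidifier: 629 W × 5.7 h × 7 d = 25,097 Wh = 25.1 kWh
induction cooktop: 1510 W × 2.8 h × 7 d = 29,596 Wh = 29.6 kWh
washing machine: 839.4 W × 6.60 h × 7 d = 38,780 Wh = 38.78 kWh
Total energy = 392.5 + 25.1 + 29.6 + 38.78 = 485.9 kWh
Cost = 485.9 kWh × $0.365 = $177.37

$177.37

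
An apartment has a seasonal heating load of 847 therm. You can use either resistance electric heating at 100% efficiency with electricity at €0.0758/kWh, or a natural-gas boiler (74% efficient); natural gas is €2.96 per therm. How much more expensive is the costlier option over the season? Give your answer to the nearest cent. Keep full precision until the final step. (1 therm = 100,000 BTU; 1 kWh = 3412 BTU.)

€1506.33

Heat load = 847 therm × 100,000 = 84,700,000 BTU
Gas: input = 84,700,000 / 0.74 = 114,459,459 BTU = 1,145 therm → 1,145 × €2.96 = €3,388.00
Electric: 84,700,000 BTU / 3412 = 24,820 kWh → × €0.0758 = €1,881.67
Difference = |€3,388.00 − €1,881.67| = €1,506.33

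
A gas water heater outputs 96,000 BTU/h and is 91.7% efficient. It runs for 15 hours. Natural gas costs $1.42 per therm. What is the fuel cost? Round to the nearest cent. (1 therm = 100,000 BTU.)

$22.30

Heat delivered = 96,000 BTU/h × 15 h = 1,440,000 BTU
Gas input = 1,440,000 / 0.917 = 1,570,338 BTU
= 1,570,338 / 100,000 = 15.7 therm
Cost = 15.7 × $1.42/therm = $22.30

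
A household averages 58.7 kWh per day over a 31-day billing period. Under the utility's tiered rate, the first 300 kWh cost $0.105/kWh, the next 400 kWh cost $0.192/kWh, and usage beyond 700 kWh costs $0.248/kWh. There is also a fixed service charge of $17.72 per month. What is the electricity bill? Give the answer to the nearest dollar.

Usage = 58.7 kWh/day × 31 days = 1819.7 kWh
First 300 kWh × $0.105 = $31.50
Next 400 kWh × $0.192 = $76.80
Remaining 1119.7 kWh × $0.248 = $277.69
Energy charge = $385.99; + service $17.72 = $403.71 ≈ $404

$404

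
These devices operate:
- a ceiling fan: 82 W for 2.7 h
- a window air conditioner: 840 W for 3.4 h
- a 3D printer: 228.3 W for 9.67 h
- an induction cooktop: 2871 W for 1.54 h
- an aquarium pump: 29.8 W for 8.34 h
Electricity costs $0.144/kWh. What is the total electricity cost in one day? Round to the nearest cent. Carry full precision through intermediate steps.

ceiling fan: 82 W × 2.7 h = 221 Wh = 0.2214 kWh
window air conditioner: 840 W × 3.4 h = 2,856 Wh = 2.856 kWh
3D printer: 228.3 W × 9.67 h = 2,208 Wh = 2.208 kWh
induction cooktop: 2871 W × 1.54 h = 4,421 Wh = 4.421 kWh
aquarium pump: 29.8 W × 8.34 h = 249 Wh = 0.2485 kWh
Total energy = 0.2214 + 2.856 + 2.208 + 4.421 + 0.2485 = 9.955 kWh
Cost = 9.955 kWh × $0.144 = $1.43

$1.43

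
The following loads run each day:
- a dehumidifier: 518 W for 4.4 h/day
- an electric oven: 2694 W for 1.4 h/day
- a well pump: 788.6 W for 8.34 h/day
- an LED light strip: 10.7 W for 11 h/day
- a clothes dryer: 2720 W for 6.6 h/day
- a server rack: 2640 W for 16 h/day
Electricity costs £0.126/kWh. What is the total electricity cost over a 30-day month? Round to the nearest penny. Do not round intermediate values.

£275.70

dehumidifier: 518 W × 4.4 h × 30 d = 68,376 Wh = 68.38 kWh
electric oven: 2694 W × 1.4 h × 30 d = 113,148 Wh = 113.1 kWh
well pump: 788.6 W × 8.34 h × 30 d = 197,308 Wh = 197.3 kWh
LED light strip: 10.7 W × 11 h × 30 d = 3,531 Wh = 3.531 kWh
clothes dryer: 2720 W × 6.6 h × 30 d = 538,560 Wh = 538.6 kWh
server rack: 2640 W × 16 h × 30 d = 1,267,200 Wh = 1,267 kWh
Total energy = 68.38 + 113.1 + 197.3 + 3.531 + 538.6 + 1,267 = 2,188 kWh
Cost = 2,188 kWh × £0.126 = £275.70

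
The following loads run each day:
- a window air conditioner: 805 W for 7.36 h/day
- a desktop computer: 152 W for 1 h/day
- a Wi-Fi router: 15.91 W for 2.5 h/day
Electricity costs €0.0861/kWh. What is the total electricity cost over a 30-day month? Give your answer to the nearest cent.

€15.80

window air conditioner: 805 W × 7.36 h × 30 d = 177,744 Wh = 177.7 kWh
desktop computer: 152 W × 1 h × 30 d = 4,560 Wh = 4.56 kWh
Wi-Fi router: 15.91 W × 2.5 h × 30 d = 1,193 Wh = 1.193 kWh
Total energy = 177.7 + 4.56 + 1.193 = 183.5 kWh
Cost = 183.5 kWh × €0.0861 = €15.80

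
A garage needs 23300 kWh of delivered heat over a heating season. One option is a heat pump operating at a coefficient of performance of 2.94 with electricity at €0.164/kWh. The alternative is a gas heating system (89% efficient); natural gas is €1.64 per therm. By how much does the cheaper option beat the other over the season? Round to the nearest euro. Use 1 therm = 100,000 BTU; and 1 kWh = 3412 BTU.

€165

Heat load = 23300 kWh × 3412 = 79,499,600 BTU
Gas: input = 79,499,600 / 0.89 = 89,325,393 BTU = 893.3 therm → 893.3 × €1.64 = €1,464.94
Heat pump: 79,499,600 BTU / 3412 = 23,300 kWh heat; / 2.94 = 7,925 kWh in → × €0.164 = €1,299.73
Difference = |€1,464.94 − €1,299.73| = €165.21 ≈ €165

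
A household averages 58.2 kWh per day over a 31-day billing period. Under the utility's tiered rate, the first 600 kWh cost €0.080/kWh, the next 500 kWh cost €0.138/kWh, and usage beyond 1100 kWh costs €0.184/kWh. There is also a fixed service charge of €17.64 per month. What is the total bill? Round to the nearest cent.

Usage = 58.2 kWh/day × 31 days = 1804.2 kWh
First 600 kWh × €0.080 = €48.00
Next 500 kWh × €0.138 = €69.00
Remaining 704.2 kWh × €0.184 = €129.57
Energy charge = €246.57; + service €17.64 = €264.21

€264.21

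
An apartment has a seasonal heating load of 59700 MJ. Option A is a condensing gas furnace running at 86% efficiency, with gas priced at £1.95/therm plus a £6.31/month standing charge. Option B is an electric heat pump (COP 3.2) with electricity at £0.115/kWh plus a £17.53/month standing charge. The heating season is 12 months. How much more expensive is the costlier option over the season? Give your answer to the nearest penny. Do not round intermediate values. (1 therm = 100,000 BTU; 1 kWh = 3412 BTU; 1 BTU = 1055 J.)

Heat load = 59700 MJ = 59,700,000,000 J / 1055 = 56,587,678 BTU
Gas: input = 56,587,678 / 0.86 = 65,799,625 BTU = 658 therm → 658 × £1.95 = £1,283.09; + 12 × £6.31 standing = £1,358.81
Heat pump: 56,587,678 BTU / 3412 = 16,580 kWh heat; / 3.2 = 5,183 kWh in → × £0.115 = £596.02; + 12 × £17.53 standing = £806.38
Difference = |£1,358.81 − £806.38| = £552.43

£552.43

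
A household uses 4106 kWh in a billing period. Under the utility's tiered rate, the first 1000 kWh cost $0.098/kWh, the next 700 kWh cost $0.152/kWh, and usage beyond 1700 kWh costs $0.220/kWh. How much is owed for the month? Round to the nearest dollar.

First 1000 kWh × $0.098 = $98.00
Next 700 kWh × $0.152 = $106.40
Remaining 2406 kWh × $0.220 = $529.32
Total = $733.72 ≈ $734

$734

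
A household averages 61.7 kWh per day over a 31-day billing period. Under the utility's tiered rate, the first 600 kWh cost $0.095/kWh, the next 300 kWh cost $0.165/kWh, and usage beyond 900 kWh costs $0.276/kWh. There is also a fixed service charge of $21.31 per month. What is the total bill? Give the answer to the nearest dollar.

Usage = 61.7 kWh/day × 31 days = 1912.7 kWh
First 600 kWh × $0.095 = $57.00
Next 300 kWh × $0.165 = $49.50
Remaining 1012.7 kWh × $0.276 = $279.51
Energy charge = $386.01; + service $21.31 = $407.32 ≈ $407

$407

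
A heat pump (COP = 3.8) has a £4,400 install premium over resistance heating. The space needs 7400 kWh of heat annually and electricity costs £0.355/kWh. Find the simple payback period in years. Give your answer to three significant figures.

2.27 years

Resistance: 7400 kWh × £0.355 = £2,627.00/yr
Heat pump: 7400 / 3.8 = 1947 kWh in → × £0.355 = £691.32/yr
Annual savings = £1,935.68
Payback = £4,400 / £1,935.68 = 2.27 years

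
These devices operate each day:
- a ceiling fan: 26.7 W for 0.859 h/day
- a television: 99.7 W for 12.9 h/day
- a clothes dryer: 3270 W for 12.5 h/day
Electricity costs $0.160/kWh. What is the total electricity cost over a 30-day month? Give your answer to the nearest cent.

$202.48

ceiling fan: 26.7 W × 0.859 h × 30 d = 688 Wh = 0.6881 kWh
television: 99.7 W × 12.9 h × 30 d = 38,584 Wh = 38.58 kWh
clothes dryer: 3270 W × 12.5 h × 30 d = 1,226,250 Wh = 1,226 kWh
Total energy = 0.6881 + 38.58 + 1,226 = 1,266 kWh
Cost = 1,266 kWh × $0.160 = $202.48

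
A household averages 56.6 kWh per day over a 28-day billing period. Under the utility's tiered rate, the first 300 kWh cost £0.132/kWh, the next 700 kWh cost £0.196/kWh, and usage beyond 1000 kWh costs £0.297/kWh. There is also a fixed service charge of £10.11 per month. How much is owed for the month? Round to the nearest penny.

£360.60

Usage = 56.6 kWh/day × 28 days = 1584.8 kWh
First 300 kWh × £0.132 = £39.60
Next 700 kWh × £0.196 = £137.20
Remaining 584.8 kWh × £0.297 = £173.69
Energy charge = £350.49; + service £10.11 = £360.60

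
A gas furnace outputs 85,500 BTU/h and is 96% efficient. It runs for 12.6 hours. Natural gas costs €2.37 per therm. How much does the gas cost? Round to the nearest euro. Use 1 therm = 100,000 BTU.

€27

Heat delivered = 85,500 BTU/h × 12.6 h = 1,077,300 BTU
Gas input = 1,077,300 / 0.96 = 1,122,188 BTU
= 1,122,188 / 100,000 = 11.22 therm
Cost = 11.22 × €2.37/therm = €26.60 ≈ €27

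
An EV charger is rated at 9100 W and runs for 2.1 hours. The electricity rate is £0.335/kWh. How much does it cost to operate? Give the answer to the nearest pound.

£6

Energy = 9100 W × 2.1 h = 19,110 Wh = 19.11 kWh
Cost = 19.11 kWh × £0.335/kWh = £6.40 ≈ £6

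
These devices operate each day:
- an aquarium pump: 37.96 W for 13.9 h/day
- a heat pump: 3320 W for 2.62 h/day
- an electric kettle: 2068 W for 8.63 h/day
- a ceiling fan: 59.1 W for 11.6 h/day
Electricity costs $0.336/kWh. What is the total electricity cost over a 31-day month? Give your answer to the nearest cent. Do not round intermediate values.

$289.13

aquarium pump: 37.96 W × 13.9 h × 31 d = 16,357 Wh = 16.36 kWh
heat pump: 3320 W × 2.62 h × 31 d = 269,650 Wh = 269.7 kWh
electric kettle: 2068 W × 8.63 h × 31 d = 553,252 Wh = 553.3 kWh
ceiling fan: 59.1 W × 11.6 h × 31 d = 21,252 Wh = 21.25 kWh
Total energy = 16.36 + 269.7 + 553.3 + 21.25 = 860.5 kWh
Cost = 860.5 kWh × $0.336 = $289.13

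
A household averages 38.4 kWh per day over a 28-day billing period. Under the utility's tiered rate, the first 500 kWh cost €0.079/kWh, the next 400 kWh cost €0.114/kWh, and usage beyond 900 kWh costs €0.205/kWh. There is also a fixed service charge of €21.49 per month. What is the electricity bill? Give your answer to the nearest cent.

Usage = 38.4 kWh/day × 28 days = 1075.2 kWh
First 500 kWh × €0.079 = €39.50
Next 400 kWh × €0.114 = €45.60
Remaining 175.2 kWh × €0.205 = €35.92
Energy charge = €121.02; + service €21.49 = €142.51

€142.51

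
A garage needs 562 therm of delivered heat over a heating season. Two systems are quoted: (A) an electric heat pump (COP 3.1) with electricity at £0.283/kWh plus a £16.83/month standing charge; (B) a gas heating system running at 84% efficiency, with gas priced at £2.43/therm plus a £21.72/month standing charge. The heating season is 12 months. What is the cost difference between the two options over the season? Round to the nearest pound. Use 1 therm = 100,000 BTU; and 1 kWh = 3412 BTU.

£181

Heat load = 562 therm × 100,000 = 56,200,000 BTU
Gas: input = 56,200,000 / 0.84 = 66,904,762 BTU = 669 therm → 669 × £2.43 = £1,625.79; + 12 × £21.72 standing = £1,886.43
Heat pump: 56,200,000 BTU / 3412 = 16,470 kWh heat; / 3.1 = 5,313 kWh in → × £0.283 = £1,503.67; + 12 × £16.83 standing = £1,705.63
Difference = |£1,886.43 − £1,705.63| = £180.80 ≈ £181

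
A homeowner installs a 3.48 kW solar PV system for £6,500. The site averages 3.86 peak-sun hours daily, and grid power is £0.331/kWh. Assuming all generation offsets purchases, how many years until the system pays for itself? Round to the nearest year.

Daily generation = 3.48 kW × 3.86 h = 13.43 kWh
Annual generation = 13.43 × 365 = 4903 kWh
Annual savings = 4903 × £0.331 = £1,622.88
Payback = £6,500 / £1,622.88 = 4.01 years

4 years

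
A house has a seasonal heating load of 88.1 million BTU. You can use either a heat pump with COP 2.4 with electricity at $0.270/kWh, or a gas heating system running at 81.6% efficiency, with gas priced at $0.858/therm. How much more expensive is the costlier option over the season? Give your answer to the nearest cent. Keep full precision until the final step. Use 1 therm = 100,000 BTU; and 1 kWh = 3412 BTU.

Heat load = 88.1 × 10⁶ BTU = 88,100,000 BTU
Gas: input = 88,100,000 / 0.816 = 107,965,686 BTU = 1,080 therm → 1,080 × $0.858 = $926.35
Heat pump: 88,100,000 BTU / 3412 = 25,820 kWh heat; / 2.4 = 10,760 kWh in → × $0.270 = $2,904.82
Difference = |$926.35 − $2,904.82| = $1,978.48

$1978.48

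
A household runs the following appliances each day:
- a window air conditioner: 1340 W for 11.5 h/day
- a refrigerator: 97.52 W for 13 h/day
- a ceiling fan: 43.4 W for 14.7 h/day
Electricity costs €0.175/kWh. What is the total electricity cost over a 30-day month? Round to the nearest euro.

€91

window air conditioner: 1340 W × 11.5 h × 30 d = 462,300 Wh = 462.3 kWh
refrigerator: 97.52 W × 13 h × 30 d = 38,033 Wh = 38.03 kWh
ceiling fan: 43.4 W × 14.7 h × 30 d = 19,139 Wh = 19.14 kWh
Total energy = 462.3 + 38.03 + 19.14 = 519.5 kWh
Cost = 519.5 kWh × €0.175 = €90.91 ≈ €91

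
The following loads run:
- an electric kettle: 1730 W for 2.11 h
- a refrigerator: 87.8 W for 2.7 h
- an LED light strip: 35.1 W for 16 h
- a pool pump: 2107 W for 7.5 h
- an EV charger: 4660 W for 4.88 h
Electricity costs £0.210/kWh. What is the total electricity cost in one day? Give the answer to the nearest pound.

£9

electric kettle: 1730 W × 2.11 h = 3,650 Wh = 3.65 kWh
refrigerator: 87.8 W × 2.7 h = 237 Wh = 0.2371 kWh
LED light strip: 35.1 W × 16 h = 562 Wh = 0.5616 kWh
pool pump: 2107 W × 7.5 h = 15,802 Wh = 15.8 kWh
EV charger: 4660 W × 4.88 h = 22,741 Wh = 22.74 kWh
Total energy = 3.65 + 0.2371 + 0.5616 + 15.8 + 22.74 = 42.99 kWh
Cost = 42.99 kWh × £0.210 = £9.03 ≈ £9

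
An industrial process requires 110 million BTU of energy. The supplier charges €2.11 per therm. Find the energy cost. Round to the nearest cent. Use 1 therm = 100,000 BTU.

€2321.00

110 million BTU × (10 therm/million BTU) = 1,100 therm
Cost = 1,100 therm × €2.11/therm = €2,321.00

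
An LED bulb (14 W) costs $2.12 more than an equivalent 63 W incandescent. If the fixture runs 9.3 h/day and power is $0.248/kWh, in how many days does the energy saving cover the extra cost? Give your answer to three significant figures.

Power saved = 63 − 14 = 49 W
Daily energy saved = 49 W × 9.3 h = 455.7 Wh = 0.4557 kWh
Daily savings = 0.4557 × $0.248 = $0.1130
Payback = $2.12 / $0.1130 per day = 18.76 days

18.8 days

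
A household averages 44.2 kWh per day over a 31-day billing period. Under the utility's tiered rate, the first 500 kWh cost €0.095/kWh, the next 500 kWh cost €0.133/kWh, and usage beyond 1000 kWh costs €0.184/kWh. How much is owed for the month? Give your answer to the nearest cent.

€182.12

Usage = 44.2 kWh/day × 31 days = 1370.2 kWh
First 500 kWh × €0.095 = €47.50
Next 500 kWh × €0.133 = €66.50
Remaining 370.2 kWh × €0.184 = €68.12
Total = €182.12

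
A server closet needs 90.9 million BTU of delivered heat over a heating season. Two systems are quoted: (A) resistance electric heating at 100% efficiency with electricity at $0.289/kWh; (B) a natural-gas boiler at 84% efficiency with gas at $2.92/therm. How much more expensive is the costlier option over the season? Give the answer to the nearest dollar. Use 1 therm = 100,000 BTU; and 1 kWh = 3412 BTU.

$4539

Heat load = 90.9 × 10⁶ BTU = 90,900,000 BTU
Gas: input = 90,900,000 / 0.84 = 108,214,286 BTU = 1,082 therm → 1,082 × $2.92 = $3,159.86
Electric: 90,900,000 BTU / 3412 = 26,640 kWh → × $0.289 = $7,699.33
Difference = |$3,159.86 − $7,699.33| = $4,539.47 ≈ $4539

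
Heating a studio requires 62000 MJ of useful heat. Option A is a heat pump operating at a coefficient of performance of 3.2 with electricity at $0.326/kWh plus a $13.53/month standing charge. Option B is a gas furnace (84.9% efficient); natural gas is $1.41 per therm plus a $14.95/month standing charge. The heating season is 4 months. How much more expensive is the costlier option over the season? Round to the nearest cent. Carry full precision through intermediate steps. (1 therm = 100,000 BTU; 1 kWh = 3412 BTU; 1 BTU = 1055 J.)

Heat load = 62000 MJ = 62,000,000,000 J / 1055 = 58,767,773 BTU
Gas: input = 58,767,773 / 0.849 = 69,219,991 BTU = 692.2 therm → 692.2 × $1.41 = $976.00; + 4 × $14.95 standing = $1,035.80
Heat pump: 58,767,773 BTU / 3412 = 17,220 kWh heat; / 3.2 = 5,382 kWh in → × $0.326 = $1,754.68; + 4 × $13.53 standing = $1,808.80
Difference = |$1,035.80 − $1,808.80| = $773.00

$773.00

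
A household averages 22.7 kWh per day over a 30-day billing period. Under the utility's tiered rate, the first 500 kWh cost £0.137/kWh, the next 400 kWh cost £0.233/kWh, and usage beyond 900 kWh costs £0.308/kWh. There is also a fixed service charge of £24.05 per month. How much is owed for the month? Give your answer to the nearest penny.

Usage = 22.7 kWh/day × 30 days = 681 kWh
First 500 kWh × £0.137 = £68.50
Next 181 kWh × £0.233 = £42.17
Remaining tier: 0 kWh (not reached)
Energy charge = £110.67; + service £24.05 = £134.72

£134.72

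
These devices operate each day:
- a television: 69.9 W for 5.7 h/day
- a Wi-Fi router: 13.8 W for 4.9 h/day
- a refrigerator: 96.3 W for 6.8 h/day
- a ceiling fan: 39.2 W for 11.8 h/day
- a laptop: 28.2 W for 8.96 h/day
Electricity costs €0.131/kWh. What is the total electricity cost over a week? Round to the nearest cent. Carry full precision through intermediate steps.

€1.68

television: 69.9 W × 5.7 h × 7 d = 2,789 Wh = 2.789 kWh
Wi-Fi router: 13.8 W × 4.9 h × 7 d = 473 Wh = 0.4733 kWh
refrigerator: 96.3 W × 6.8 h × 7 d = 4,584 Wh = 4.584 kWh
ceiling fan: 39.2 W × 11.8 h × 7 d = 3,238 Wh = 3.238 kWh
laptop: 28.2 W × 8.96 h × 7 d = 1,769 Wh = 1.769 kWh
Total energy = 2.789 + 0.4733 + 4.584 + 3.238 + 1.769 = 12.85 kWh
Cost = 12.85 kWh × €0.131 = €1.68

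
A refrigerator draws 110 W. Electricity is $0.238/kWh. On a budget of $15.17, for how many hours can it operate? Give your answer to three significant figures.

579 h

Energy budget = $15.17 / $0.238 per kWh = 63.74 kWh = 63,739 Wh
Runtime = 63,739 Wh / 110 W = 579.4 h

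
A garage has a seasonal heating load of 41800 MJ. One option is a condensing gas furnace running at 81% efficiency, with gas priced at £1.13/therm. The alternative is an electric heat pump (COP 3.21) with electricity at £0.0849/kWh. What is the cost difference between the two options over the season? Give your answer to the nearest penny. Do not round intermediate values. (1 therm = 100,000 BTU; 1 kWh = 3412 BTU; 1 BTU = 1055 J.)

Heat load = 41800 MJ = 41,800,000,000 J / 1055 = 39,620,853 BTU
Gas: input = 39,620,853 / 0.81 = 48,914,633 BTU = 489.1 therm → 489.1 × £1.13 = £552.74
Heat pump: 39,620,853 BTU / 3412 = 11,610 kWh heat; / 3.21 = 3,618 kWh in → × £0.0849 = £307.13
Difference = |£552.74 − £307.13| = £245.61

£245.61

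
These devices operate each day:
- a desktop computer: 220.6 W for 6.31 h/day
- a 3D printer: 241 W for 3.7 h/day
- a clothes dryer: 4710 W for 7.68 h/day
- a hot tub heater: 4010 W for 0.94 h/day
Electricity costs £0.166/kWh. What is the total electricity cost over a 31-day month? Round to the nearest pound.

£217

desktop computer: 220.6 W × 6.31 h × 31 d = 43,152 Wh = 43.15 kWh
3D printer: 241 W × 3.7 h × 31 d = 27,643 Wh = 27.64 kWh
clothes dryer: 4710 W × 7.68 h × 31 d = 1,121,357 Wh = 1,121 kWh
hot tub heater: 4010 W × 0.94 h × 31 d = 116,851 Wh = 116.9 kWh
Total energy = 43.15 + 27.64 + 1,121 + 116.9 = 1,309 kWh
Cost = 1,309 kWh × £0.166 = £217.29 ≈ £217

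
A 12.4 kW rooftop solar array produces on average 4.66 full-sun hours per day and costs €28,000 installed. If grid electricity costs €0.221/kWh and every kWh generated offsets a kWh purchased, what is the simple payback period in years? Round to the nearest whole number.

6 years

Daily generation = 12.4 kW × 4.66 h = 57.78 kWh
Annual generation = 57.78 × 365 = 21091 kWh
Annual savings = 21091 × €0.221 = €4,661.15
Payback = €28,000 / €4,661.15 = 6.01 years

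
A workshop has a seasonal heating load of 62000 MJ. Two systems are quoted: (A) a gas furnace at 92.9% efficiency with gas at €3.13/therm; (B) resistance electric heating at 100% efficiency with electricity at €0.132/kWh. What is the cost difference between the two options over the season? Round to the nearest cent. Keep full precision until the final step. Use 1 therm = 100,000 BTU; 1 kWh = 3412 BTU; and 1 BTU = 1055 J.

Heat load = 62000 MJ = 62,000,000,000 J / 1055 = 58,767,773 BTU
Gas: input = 58,767,773 / 0.929 = 63,259,174 BTU = 632.6 therm → 632.6 × €3.13 = €1,980.01
Electric: 58,767,773 BTU / 3412 = 17,220 kWh → × €0.132 = €2,273.55
Difference = |€1,980.01 − €2,273.55| = €293.54

€293.54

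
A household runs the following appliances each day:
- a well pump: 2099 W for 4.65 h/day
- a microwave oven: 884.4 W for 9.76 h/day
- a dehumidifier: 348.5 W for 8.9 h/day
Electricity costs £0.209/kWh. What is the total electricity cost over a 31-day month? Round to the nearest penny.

£139.26

well pump: 2099 W × 4.65 h × 31 d = 302,571 Wh = 302.6 kWh
microwave oven: 884.4 W × 9.76 h × 31 d = 267,584 Wh = 267.6 kWh
dehumidifier: 348.5 W × 8.9 h × 31 d = 96,151 Wh = 96.15 kWh
Total energy = 302.6 + 267.6 + 96.15 = 666.3 kWh
Cost = 666.3 kWh × £0.209 = £139.26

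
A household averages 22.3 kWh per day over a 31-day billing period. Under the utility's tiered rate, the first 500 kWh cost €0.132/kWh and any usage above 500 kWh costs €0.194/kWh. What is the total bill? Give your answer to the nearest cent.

€103.11

Usage = 22.3 kWh/day × 31 days = 691.3 kWh
First 500 kWh × €0.132 = €66.00
Remaining 191.3 kWh × €0.194 = €37.11
Total = €103.11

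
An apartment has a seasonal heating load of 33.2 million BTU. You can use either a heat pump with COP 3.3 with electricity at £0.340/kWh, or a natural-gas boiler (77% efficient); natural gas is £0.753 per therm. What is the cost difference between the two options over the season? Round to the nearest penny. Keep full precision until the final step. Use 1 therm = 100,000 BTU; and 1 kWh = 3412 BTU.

£677.85

Heat load = 33.2 × 10⁶ BTU = 33,200,000 BTU
Gas: input = 33,200,000 / 0.77 = 43,116,883 BTU = 431.2 therm → 431.2 × £0.753 = £324.67
Heat pump: 33,200,000 BTU / 3412 = 9,730 kWh heat; / 3.3 = 2,949 kWh in → × £0.340 = £1,002.52
Difference = |£324.67 − £1,002.52| = £677.85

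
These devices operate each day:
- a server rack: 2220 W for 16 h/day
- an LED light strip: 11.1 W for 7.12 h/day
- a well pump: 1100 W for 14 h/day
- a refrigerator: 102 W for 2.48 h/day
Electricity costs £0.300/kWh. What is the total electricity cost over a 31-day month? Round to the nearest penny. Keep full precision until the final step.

server rack: 2220 W × 16 h × 31 d = 1,101,120 Wh = 1,101 kWh
LED light strip: 11.1 W × 7.12 h × 31 d = 2,450 Wh = 2.45 kWh
well pump: 1100 W × 14 h × 31 d = 477,400 Wh = 477.4 kWh
refrigerator: 102 W × 2.48 h × 31 d = 7,842 Wh = 7.842 kWh
Total energy = 1,101 + 2.45 + 477.4 + 7.842 = 1,589 kWh
Cost = 1,589 kWh × £0.300 = £476.64

£476.64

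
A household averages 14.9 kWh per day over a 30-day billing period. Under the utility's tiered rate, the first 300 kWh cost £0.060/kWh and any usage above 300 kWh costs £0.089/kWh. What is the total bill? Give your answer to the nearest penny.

£31.08

Usage = 14.9 kWh/day × 30 days = 447 kWh
First 300 kWh × £0.060 = £18.00
Remaining 147 kWh × £0.089 = £13.08
Total = £31.08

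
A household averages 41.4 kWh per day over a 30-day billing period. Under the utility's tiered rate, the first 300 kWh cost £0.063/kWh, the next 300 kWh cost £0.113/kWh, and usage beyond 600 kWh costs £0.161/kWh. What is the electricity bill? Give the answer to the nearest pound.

Usage = 41.4 kWh/day × 30 days = 1242 kWh
First 300 kWh × £0.063 = £18.90
Next 300 kWh × £0.113 = £33.90
Remaining 642 kWh × £0.161 = £103.36
Total = £156.16 ≈ £156

£156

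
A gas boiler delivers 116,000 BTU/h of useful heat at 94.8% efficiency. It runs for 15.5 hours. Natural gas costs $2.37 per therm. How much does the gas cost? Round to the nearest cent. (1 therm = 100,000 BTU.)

Heat delivered = 116,000 BTU/h × 15.5 h = 1,798,000 BTU
Gas input = 1,798,000 / 0.948 = 1,896,624 BTU
= 1,896,624 / 100,000 = 18.97 therm
Cost = 18.97 × $2.37/therm = $44.95

$44.95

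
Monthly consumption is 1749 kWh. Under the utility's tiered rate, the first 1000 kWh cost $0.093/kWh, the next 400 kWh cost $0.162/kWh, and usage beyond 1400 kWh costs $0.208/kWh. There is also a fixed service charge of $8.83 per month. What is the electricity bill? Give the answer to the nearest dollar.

$239

First 1000 kWh × $0.093 = $93.00
Next 400 kWh × $0.162 = $64.80
Remaining 349 kWh × $0.208 = $72.59
Energy charge = $230.39; + service $8.83 = $239.22 ≈ $239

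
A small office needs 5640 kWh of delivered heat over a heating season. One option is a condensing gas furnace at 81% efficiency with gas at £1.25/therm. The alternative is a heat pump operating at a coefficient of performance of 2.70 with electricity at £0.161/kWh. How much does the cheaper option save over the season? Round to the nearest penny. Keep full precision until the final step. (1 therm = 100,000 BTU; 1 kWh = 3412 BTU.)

£39.34

Heat load = 5640 kWh × 3412 = 19,243,680 BTU
Gas: input = 19,243,680 / 0.81 = 23,757,630 BTU = 237.6 therm → 237.6 × £1.25 = £296.97
Heat pump: 19,243,680 BTU / 3412 = 5,640 kWh heat; / 2.70 = 2,089 kWh in → × £0.161 = £336.31
Difference = |£296.97 − £336.31| = £39.34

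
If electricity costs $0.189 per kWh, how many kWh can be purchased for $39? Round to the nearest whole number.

206 kWh

$39 / $0.189 per kWh = 206.3 kWh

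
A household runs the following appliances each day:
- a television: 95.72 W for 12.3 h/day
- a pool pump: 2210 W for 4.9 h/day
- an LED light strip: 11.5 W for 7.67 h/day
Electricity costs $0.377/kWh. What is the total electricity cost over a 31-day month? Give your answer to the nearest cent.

television: 95.72 W × 12.3 h × 31 d = 36,498 Wh = 36.5 kWh
pool pump: 2210 W × 4.9 h × 31 d = 335,699 Wh = 335.7 kWh
LED light strip: 11.5 W × 7.67 h × 31 d = 2,734 Wh = 2.734 kWh
Total energy = 36.5 + 335.7 + 2.734 = 374.9 kWh
Cost = 374.9 kWh × $0.377 = $141.35

$141.35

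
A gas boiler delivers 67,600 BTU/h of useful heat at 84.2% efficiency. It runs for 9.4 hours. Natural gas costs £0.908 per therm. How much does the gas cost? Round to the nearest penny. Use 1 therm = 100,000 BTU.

£6.85

Heat delivered = 67,600 BTU/h × 9.4 h = 635,440 BTU
Gas input = 635,440 / 0.842 = 754,679 BTU
= 754,679 / 100,000 = 7.547 therm
Cost = 7.547 × £0.908/therm = £6.85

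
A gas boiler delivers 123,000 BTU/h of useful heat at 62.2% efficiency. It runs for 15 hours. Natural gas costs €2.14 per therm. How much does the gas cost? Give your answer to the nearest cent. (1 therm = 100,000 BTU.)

€63.48

Heat delivered = 123,000 BTU/h × 15 h = 1,845,000 BTU
Gas input = 1,845,000 / 0.622 = 2,966,238 BTU
= 2,966,238 / 100,000 = 29.66 therm
Cost = 29.66 × €2.14/therm = €63.48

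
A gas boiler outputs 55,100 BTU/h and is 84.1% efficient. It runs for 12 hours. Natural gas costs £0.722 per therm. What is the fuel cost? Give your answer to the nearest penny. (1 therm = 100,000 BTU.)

£5.68

Heat delivered = 55,100 BTU/h × 12 h = 661,200 BTU
Gas input = 661,200 / 0.841 = 786,207 BTU
= 786,207 / 100,000 = 7.862 therm
Cost = 7.862 × £0.722/therm = £5.68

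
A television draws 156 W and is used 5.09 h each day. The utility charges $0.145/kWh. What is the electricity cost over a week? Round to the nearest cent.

Energy = 156 W × 5.09 h/day × 7 days = 5,558 Wh = 5.558 kWh
Cost = 5.558 kWh × $0.145/kWh = $0.81

$0.81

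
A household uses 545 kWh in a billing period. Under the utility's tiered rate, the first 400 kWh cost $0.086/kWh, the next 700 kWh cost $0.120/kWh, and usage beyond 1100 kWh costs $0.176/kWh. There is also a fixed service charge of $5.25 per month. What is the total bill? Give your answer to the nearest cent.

$57.05

First 400 kWh × $0.086 = $34.40
Next 145 kWh × $0.120 = $17.40
Remaining tier: 0 kWh (not reached)
Energy charge = $51.80; + service $5.25 = $57.05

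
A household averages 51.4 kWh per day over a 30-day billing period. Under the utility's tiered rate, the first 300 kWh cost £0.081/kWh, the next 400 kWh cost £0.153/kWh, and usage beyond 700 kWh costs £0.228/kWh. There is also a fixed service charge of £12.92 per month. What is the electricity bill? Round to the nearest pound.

Usage = 51.4 kWh/day × 30 days = 1542 kWh
First 300 kWh × £0.081 = £24.30
Next 400 kWh × £0.153 = £61.20
Remaining 842 kWh × £0.228 = £191.98
Energy charge = £277.48; + service £12.92 = £290.40 ≈ £290

£290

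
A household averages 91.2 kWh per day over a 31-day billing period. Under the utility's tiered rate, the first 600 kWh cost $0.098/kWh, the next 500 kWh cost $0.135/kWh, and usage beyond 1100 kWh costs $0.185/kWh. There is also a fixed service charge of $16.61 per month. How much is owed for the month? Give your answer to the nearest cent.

Usage = 91.2 kWh/day × 31 days = 2827.2 kWh
First 600 kWh × $0.098 = $58.80
Next 500 kWh × $0.135 = $67.50
Remaining 1727.2 kWh × $0.185 = $319.53
Energy charge = $445.83; + service $16.61 = $462.44

$462.44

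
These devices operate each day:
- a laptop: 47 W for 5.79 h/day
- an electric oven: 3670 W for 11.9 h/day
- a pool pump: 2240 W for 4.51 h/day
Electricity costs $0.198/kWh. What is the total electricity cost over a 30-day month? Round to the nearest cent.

$321.04

laptop: 47 W × 5.79 h × 30 d = 8,164 Wh = 8.164 kWh
electric oven: 3670 W × 11.9 h × 30 d = 1,310,190 Wh = 1,310 kWh
pool pump: 2240 W × 4.51 h × 30 d = 303,072 Wh = 303.1 kWh
Total energy = 8.164 + 1,310 + 303.1 = 1,621 kWh
Cost = 1,621 kWh × $0.198 = $321.04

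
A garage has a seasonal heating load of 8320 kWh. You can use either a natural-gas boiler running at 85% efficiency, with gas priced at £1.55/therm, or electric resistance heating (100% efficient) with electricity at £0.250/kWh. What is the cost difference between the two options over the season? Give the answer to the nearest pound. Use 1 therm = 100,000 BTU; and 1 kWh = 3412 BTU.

Heat load = 8320 kWh × 3412 = 28,387,840 BTU
Gas: input = 28,387,840 / 0.85 = 33,397,459 BTU = 334 therm → 334 × £1.55 = £517.66
Electric: 28,387,840 BTU / 3412 = 8,320 kWh → × £0.250 = £2,080.00
Difference = |£517.66 − £2,080.00| = £1,562.34 ≈ £1562

£1562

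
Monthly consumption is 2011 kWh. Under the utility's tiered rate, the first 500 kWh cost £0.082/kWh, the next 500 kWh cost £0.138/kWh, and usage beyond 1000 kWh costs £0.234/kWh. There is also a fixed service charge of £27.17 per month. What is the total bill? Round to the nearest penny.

£373.74

First 500 kWh × £0.082 = £41.00
Next 500 kWh × £0.138 = £69.00
Remaining 1011 kWh × £0.234 = £236.57
Energy charge = £346.57; + service £27.17 = £373.74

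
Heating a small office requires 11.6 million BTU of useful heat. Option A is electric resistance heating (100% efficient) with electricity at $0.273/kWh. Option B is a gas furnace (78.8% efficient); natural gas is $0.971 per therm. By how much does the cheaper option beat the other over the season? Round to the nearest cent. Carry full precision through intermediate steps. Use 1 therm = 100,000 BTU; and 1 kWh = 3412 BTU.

Heat load = 11.6 × 10⁶ BTU = 11,600,000 BTU
Gas: input = 11,600,000 / 0.788 = 14,720,812 BTU = 147.2 therm → 147.2 × $0.971 = $142.94
Electric: 11,600,000 BTU / 3412 = 3,400 kWh → × $0.273 = $928.14
Difference = |$142.94 − $928.14| = $785.20

$785.20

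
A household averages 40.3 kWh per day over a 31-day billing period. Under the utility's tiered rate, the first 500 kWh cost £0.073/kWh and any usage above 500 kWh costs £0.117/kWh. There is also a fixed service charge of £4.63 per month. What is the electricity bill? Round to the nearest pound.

£129

Usage = 40.3 kWh/day × 31 days = 1249.3 kWh
First 500 kWh × £0.073 = £36.50
Remaining 749.3 kWh × £0.117 = £87.67
Energy charge = £124.17; + service £4.63 = £128.80 ≈ £129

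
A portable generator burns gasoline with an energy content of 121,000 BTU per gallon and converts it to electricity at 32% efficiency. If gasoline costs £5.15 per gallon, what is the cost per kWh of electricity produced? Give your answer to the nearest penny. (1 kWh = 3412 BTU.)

Electrical output per gallon = 121,000 BTU × 0.32 / 3412 BTU/kWh = 11.35 kWh
Cost per kWh = £5.15 / 11.35 kWh = £0.454

£0.45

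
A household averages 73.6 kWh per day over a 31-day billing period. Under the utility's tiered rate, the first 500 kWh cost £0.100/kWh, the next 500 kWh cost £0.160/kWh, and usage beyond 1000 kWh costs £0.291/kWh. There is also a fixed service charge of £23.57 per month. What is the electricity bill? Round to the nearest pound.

Usage = 73.6 kWh/day × 31 days = 2281.6 kWh
First 500 kWh × £0.100 = £50.00
Next 500 kWh × £0.160 = £80.00
Remaining 1281.6 kWh × £0.291 = £372.95
Energy charge = £502.95; + service £23.57 = £526.52 ≈ £527

£527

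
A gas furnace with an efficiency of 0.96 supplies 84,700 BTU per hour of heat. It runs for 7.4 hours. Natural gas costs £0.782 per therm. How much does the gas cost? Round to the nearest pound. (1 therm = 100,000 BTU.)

Heat delivered = 84,700 BTU/h × 7.4 h = 626,780 BTU
Gas input = 626,780 / 0.96 = 652,896 BTU
= 652,896 / 100,000 = 6.529 therm
Cost = 6.529 × £0.782/therm = £5.11 ≈ £5

£5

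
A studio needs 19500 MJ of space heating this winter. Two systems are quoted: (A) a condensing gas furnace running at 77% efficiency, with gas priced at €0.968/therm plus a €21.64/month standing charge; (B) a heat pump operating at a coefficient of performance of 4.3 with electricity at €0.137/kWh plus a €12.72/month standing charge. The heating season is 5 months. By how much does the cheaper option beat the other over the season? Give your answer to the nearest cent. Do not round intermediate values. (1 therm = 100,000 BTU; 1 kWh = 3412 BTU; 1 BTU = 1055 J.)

Heat load = 19500 MJ = 19,500,000,000 J / 1055 = 18,483,412 BTU
Gas: input = 18,483,412 / 0.77 = 24,004,432 BTU = 240 therm → 240 × €0.968 = €232.36; + 5 × €21.64 standing = €340.56
Heat pump: 18,483,412 BTU / 3412 = 5,417 kWh heat; / 4.3 = 1,260 kWh in → × €0.137 = €172.59; + 5 × €12.72 standing = €236.19
Difference = |€340.56 − €236.19| = €104.37

€104.37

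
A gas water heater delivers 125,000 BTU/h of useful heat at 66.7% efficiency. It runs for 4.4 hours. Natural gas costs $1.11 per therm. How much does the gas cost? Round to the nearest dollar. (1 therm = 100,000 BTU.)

$9

Heat delivered = 125,000 BTU/h × 4.4 h = 550,000 BTU
Gas input = 550,000 / 0.667 = 824,588 BTU
= 824,588 / 100,000 = 8.246 therm
Cost = 8.246 × $1.11/therm = $9.15 ≈ $9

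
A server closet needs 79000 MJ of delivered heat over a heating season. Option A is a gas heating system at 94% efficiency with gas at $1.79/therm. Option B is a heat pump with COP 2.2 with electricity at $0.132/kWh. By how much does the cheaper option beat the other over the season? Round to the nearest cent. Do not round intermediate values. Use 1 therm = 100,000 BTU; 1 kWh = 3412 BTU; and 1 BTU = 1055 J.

Heat load = 79000 MJ = 79,000,000,000 J / 1055 = 74,881,517 BTU
Gas: input = 74,881,517 / 0.94 = 79,661,188 BTU = 796.6 therm → 796.6 × $1.79 = $1,425.94
Heat pump: 74,881,517 BTU / 3412 = 21,950 kWh heat; / 2.2 = 9,976 kWh in → × $0.132 = $1,316.79
Difference = |$1,425.94 − $1,316.79| = $109.14

$109.14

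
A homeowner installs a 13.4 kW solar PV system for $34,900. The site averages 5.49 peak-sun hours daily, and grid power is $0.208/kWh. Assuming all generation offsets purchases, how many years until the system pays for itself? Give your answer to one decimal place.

6.2 years

Daily generation = 13.4 kW × 5.49 h = 73.57 kWh
Annual generation = 73.57 × 365 = 26852 kWh
Annual savings = 26852 × $0.208 = $5,585.13
Payback = $34,900 / $5,585.13 = 6.25 years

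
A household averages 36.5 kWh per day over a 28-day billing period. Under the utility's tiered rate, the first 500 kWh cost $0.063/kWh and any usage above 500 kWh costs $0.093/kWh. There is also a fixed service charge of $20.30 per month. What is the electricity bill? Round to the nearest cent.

Usage = 36.5 kWh/day × 28 days = 1022 kWh
First 500 kWh × $0.063 = $31.50
Remaining 522 kWh × $0.093 = $48.55
Energy charge = $80.05; + service $20.30 = $100.35

$100.35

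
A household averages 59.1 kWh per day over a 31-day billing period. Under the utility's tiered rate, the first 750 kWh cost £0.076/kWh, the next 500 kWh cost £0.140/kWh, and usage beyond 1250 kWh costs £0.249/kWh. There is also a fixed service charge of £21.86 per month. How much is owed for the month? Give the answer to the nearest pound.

Usage = 59.1 kWh/day × 31 days = 1832.1 kWh
First 750 kWh × £0.076 = £57.00
Next 500 kWh × £0.140 = £70.00
Remaining 582.1 kWh × £0.249 = £144.94
Energy charge = £271.94; + service £21.86 = £293.80 ≈ £294

£294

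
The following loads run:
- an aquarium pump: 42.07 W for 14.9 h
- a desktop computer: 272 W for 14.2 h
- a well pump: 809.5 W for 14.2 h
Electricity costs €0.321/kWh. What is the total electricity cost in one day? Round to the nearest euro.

aquarium pump: 42.07 W × 14.9 h = 627 Wh = 0.6268 kWh
desktop computer: 272 W × 14.2 h = 3,862 Wh = 3.862 kWh
well pump: 809.5 W × 14.2 h = 11,495 Wh = 11.49 kWh
Total energy = 0.6268 + 3.862 + 11.49 = 15.98 kWh
Cost = 15.98 kWh × €0.321 = €5.13 ≈ €5

€5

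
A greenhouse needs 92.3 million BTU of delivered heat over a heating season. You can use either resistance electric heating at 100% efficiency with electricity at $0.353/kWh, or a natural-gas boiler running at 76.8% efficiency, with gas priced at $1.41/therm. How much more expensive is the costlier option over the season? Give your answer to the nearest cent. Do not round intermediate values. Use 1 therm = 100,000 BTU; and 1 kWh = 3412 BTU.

Heat load = 92.3 × 10⁶ BTU = 92,300,000 BTU
Gas: input = 92,300,000 / 0.768 = 120,182,292 BTU = 1,202 therm → 1,202 × $1.41 = $1,694.57
Electric: 92,300,000 BTU / 3412 = 27,050 kWh → × $0.353 = $9,549.21
Difference = |$1,694.57 − $9,549.21| = $7,854.64

$7854.64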